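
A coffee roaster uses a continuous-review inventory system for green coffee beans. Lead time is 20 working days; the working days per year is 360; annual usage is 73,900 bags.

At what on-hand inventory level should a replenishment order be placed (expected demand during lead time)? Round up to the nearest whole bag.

4,106 bags

Daily demand d = 73,900 / 360 = 205.278 bags/day
Demand during lead time = 205.278 × 20 = 4,105.56
Reorder point = 4,105.56 → round up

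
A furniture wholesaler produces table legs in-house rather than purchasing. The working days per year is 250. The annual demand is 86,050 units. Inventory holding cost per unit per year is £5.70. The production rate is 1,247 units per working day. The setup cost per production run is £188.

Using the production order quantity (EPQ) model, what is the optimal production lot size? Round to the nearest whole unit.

2,800 units

Daily demand d = 86,050/250 = 344.200; p = 1247; 1 − d/p = 0.72398
EPQ = √(2DS / (H(1 − d/p)))
    = √(2 × 86,050 × 188 / (5.7 × 0.72398)) ≈ 2,800.07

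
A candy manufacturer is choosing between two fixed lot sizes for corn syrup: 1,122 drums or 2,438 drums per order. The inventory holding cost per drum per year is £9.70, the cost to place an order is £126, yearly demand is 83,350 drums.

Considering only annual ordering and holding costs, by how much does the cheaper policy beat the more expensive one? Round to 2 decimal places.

Annual cost at Q: ordering D·S/Q plus holding Q·H/2.
TC(1,122) = (83,350/1,122)×126 + (1,122/2)×9.7 = £14,801.86
TC(2,438) = (83,350/2,438)×126 + (2,438/2)×9.7 = £16,131.97
Lots of 1,122 are cheaper by £1,330.11.

£1,330.11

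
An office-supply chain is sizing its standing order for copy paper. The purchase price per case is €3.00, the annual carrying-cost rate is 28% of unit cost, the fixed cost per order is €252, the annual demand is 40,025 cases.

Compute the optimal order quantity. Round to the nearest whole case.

H = i·C = 0.28 × €3 = €0.8400 per case-year
Optimal lot size Q* = (2 × 40,025 × €252 / €0.84)^½ ≈ 4,900.51

4,901 cases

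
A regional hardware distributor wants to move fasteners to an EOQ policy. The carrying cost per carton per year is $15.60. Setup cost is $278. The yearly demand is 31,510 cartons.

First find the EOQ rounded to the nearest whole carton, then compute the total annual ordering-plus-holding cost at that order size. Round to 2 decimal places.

EOQ = √(2DS/H) = √(2 × 31,510 × 278 / 15.6)
    = √(1,123,048.72) ≈ 1,059.74 → Q = 1,060 cartons
Annual ordering cost = (D/Q)·S = (31,510/1,060) × 278 = $8,263.94
Annual holding cost  = (Q/2)·H = (1,060/2) × 15.6 = $8,268.00
Total = $8,263.94 + $8,268.00 = $16,531.94

$16,531.94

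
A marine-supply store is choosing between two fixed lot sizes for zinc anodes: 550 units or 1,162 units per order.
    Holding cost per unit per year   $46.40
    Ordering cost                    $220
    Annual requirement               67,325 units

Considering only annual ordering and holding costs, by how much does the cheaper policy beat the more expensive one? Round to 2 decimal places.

$14.96

Annual cost at Q: ordering D·S/Q plus holding Q·H/2.
TC(550) = (67,325/550)×220 + (550/2)×46.4 = $39,690.00
TC(1,162) = (67,325/1,162)×220 + (1,162/2)×46.4 = $39,704.96
Cheaper: Q = 550.  Difference = $14.96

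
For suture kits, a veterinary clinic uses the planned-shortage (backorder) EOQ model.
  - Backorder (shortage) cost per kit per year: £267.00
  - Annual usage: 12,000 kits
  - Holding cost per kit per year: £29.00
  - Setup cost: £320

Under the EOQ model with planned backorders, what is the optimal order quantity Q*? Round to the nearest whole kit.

542 kits

Q* = √(2DS/H) · √((H + b)/b)
   = √(2 × 12,000 × 320 / 29) · √((29 + 267) / 267)
   = 514.614 × 1.0529 ≈ 541.84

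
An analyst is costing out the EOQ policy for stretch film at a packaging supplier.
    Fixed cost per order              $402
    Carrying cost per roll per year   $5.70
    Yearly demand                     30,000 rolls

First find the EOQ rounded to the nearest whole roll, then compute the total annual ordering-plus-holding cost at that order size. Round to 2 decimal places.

$11,725.36

Q* = √(2·D·S / H) = √(2·30,000·402 / 5.7) = √4,231,578.9 ≈ 2,057.08 → Q = 2,057 rolls
Annual ordering cost = (D/Q)·S = (30,000/2,057) × 402 = $5,862.91
Annual holding cost  = (Q/2)·H = (2,057/2) × 5.7 = $5,862.45
Total = $5,862.91 + $5,862.45 = $11,725.36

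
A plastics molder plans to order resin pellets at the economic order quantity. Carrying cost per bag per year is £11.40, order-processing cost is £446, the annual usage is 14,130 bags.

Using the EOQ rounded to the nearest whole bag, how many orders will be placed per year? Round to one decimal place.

2DS/H = 2·14,130·446/11.4 = 1,105,610.53
EOQ = √1,105,610.53 ≈ 1,051.48 → Q = 1,051
Orders per year = D/Q = 14,130 / 1,051 = 13.444

13.4 orders per year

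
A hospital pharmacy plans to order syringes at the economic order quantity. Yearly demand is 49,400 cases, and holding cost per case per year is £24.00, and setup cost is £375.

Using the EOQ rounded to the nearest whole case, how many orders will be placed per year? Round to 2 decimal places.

EOQ = √(2DS/H) = √(2 × 49,400 × 375 / 24)
    = √(1,543,750.00) ≈ 1,242.48 → Q = 1,242
Orders per year = D/Q = 49,400 / 1,242 = 39.775

39.77 orders per year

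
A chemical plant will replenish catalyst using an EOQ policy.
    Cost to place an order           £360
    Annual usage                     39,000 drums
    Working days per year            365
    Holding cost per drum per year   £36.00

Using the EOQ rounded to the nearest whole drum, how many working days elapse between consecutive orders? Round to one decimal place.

8.3 days

EOQ = √(2DS/H) = √(2 × 39,000 × 360 / 36)
    = √(780,000.00) ≈ 883.18 → Q = 883 drums
Days between orders = 365 / (D/Q) = 365 / 44.168 ≈ 8.264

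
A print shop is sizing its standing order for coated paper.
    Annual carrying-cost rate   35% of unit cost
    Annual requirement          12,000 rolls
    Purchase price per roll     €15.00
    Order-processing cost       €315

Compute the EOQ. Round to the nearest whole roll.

Holding cost per roll per year: H = 35% × €15 = €5.2500
Optimal lot size Q* = (2 × 12,000 × €315 / €5.25)^½ ≈ 1,200.00

1,200 rolls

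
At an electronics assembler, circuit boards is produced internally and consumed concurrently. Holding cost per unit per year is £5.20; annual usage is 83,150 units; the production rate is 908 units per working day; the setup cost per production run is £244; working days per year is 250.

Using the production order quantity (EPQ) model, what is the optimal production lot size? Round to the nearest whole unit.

3,509 units

d = 83,150/250 = 332.6000 units/day;  effective holding cost H(1 − d/p) = 5.2·(1 − 332.6000/908) = 3.29524
Q* = √(2DS / H_eff) = √(2·83,150·244 / 3.29524) ≈ 3,509.11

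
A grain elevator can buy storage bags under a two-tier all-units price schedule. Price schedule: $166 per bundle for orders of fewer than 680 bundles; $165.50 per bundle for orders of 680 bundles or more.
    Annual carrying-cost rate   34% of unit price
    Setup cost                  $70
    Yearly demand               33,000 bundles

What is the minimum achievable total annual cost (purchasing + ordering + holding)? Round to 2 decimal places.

$5,484,028.86

H₁ = 34%×$166 = $56.4400;  H₂ = 34%×$165.50 = $56.2700
EOQ₁ = √(2×33,000×70/56.4400) = 286.11  (< 680, feasible at tier 1)
EOQ₂ = √(2×33,000×70/56.2700) = 286.54  (< 680 → use Q = 680 at tier-2 price)
TC(tier 1 (EOQ₁), Q≈286.1) = $5,494,147.84
TC(tier 2, Q≈680.0) = $5,484,028.86
Minimum at tier 2: $5,484,028.86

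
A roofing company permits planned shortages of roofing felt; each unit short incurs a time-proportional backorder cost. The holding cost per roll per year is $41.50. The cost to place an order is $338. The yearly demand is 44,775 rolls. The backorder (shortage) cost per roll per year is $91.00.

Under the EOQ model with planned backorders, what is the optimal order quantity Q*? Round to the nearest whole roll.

Basic EOQ = √(2·44,775·338/41.5) = 854.018
Backorder adjustment √((H+b)/b) = √((41.5+91)/91) = 1.2067
Q* = 854.018 × 1.2067 ≈ 1,030.52

1,031 rolls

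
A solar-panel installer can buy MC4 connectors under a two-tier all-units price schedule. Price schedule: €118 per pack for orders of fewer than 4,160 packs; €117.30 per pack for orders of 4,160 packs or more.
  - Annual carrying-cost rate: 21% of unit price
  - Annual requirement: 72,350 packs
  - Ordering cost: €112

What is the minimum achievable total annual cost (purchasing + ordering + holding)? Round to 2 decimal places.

€8,539,839.52

H₁ = 21%×€118 = €24.7800;  H₂ = 21%×€117.30 = €24.6330
EOQ₁ = √(2×72,350×112/24.7800) = 808.71  (< 4,160, feasible at tier 1)
EOQ₂ = √(2×72,350×112/24.6330) = 811.12  (< 4,160 → use Q = 4,160 at tier-2 price)
TC(tier 1 (EOQ₁), Q≈808.7) = €8,557,339.83
TC(tier 2, Q≈4,160.0) = €8,539,839.52
Minimum at tier 2: €8,539,839.52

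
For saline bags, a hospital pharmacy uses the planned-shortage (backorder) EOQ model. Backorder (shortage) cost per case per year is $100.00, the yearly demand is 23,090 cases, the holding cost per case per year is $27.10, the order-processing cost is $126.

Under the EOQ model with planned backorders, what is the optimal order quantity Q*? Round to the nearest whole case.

Basic EOQ = √(2·23,090·126/27.1) = 463.370
Backorder adjustment √((H+b)/b) = √((27.1+100)/100) = 1.1274
Q* = 463.370 × 1.1274 ≈ 522.40

522 cases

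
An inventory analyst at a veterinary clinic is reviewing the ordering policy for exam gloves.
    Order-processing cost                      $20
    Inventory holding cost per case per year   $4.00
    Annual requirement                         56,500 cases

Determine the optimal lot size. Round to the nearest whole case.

752 cases

Optimal lot size Q* = (2 × 56,500 × $20 / $4)^½ ≈ 751.66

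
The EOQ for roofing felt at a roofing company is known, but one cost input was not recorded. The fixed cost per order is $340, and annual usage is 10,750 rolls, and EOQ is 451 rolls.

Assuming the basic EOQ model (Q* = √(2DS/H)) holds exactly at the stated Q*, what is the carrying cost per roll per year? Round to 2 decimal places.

Since Q* = (2DS/H)^½, squaring gives Q*²·H = 2DS.
H = 2DS / Q² = 2 × 10,750 × 340 / 451² = 35.9389

$35.94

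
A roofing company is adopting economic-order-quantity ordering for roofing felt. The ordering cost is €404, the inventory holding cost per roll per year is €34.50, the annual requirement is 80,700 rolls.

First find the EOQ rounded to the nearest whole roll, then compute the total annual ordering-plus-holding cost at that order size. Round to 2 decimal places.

EOQ = √(2DS/H) = √(2 × 80,700 × 404 / 34.5)
    = √(1,890,017.39) ≈ 1,374.78 → Q = 1,375 rolls
Orders/yr = 80,700/1,375 = 58.691; ordering cost = 58.691 × €404 = €23,711.13
Average inventory = 1,375/2 = 687.5; holding cost = 687.5 × €34.5 = €23,718.75
Total = €23,711.13 + €23,718.75 = €47,429.88

€47,429.88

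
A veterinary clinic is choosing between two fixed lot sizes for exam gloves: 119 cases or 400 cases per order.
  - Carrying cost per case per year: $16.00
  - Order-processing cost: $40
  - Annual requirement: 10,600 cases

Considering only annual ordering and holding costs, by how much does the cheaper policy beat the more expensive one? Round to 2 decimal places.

Annual cost at Q: ordering D·S/Q plus holding Q·H/2.
TC(119) = (10,600/119)×40 + (119/2)×16 = $4,515.03
TC(400) = (10,600/400)×40 + (400/2)×16 = $4,260.00
Lots of 400 are cheaper by $255.03.

$255.03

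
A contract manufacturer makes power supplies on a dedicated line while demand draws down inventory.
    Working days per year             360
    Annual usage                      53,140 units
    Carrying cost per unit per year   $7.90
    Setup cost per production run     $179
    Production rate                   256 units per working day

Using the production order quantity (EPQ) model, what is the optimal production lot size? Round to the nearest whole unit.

Daily demand d = 53,140/360 = 147.611; p = 256; 1 − d/p = 0.42339
EPQ = √(2DS / (H(1 − d/p)))
    = √(2 × 53,140 × 179 / (7.9 × 0.42339)) ≈ 2,384.88

2,385 units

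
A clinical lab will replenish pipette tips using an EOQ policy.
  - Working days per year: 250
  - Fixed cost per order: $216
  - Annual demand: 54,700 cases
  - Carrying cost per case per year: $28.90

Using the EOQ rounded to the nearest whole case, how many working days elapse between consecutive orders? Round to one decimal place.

4.1 days

Q* = √(2·D·S / H) = √(2·54,700·216 / 28.9) = √817,660.9 ≈ 904.25 → Q = 904 cases
T = Q/D × 250 days = 904/54,700 × 250 = 4.132 days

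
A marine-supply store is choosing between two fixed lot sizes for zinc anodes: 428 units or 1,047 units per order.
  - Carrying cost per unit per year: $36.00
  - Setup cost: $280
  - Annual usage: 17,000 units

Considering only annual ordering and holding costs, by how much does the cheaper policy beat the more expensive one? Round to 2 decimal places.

$4,566.83

For each Q, cost = (D/Q)·S + (Q/2)·H.
TC(428) = (17,000/428)×280 + (428/2)×36 = $18,825.50
TC(1,047) = (17,000/1,047)×280 + (1,047/2)×36 = $23,392.32
Lots of 428 are cheaper by $4,566.83.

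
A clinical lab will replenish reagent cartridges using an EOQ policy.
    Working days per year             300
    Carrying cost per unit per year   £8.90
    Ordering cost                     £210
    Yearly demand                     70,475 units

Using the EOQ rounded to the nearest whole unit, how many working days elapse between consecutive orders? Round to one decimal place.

7.8 days

EOQ = √(2DS/H) = √(2 × 70,475 × 210 / 8.9)
    = √(3,325,786.52) ≈ 1,823.67 → Q = 1,824 units
Cycle time = (working days × Q)/D = (300 × 1,824) / 70,475 = 7.764 days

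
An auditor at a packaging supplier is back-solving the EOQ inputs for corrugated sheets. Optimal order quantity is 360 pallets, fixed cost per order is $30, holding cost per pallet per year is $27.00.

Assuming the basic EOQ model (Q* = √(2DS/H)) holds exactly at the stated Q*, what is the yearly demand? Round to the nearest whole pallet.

58,320 pallets per year

From Q* = √(2DS/H) ⇒ Q*² = 2DS/H.
D = Q²H / (2S) = 360² × 27 / (2 × 30) = 58,320.00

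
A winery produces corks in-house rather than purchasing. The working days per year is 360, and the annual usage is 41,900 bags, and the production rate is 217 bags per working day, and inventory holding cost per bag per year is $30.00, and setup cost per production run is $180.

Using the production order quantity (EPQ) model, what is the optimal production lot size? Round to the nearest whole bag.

1,041 bags

Daily demand d = 41,900/360 = 116.389; p = 217; 1 − d/p = 0.46365
EPQ = √(2DS / (H(1 − d/p)))
    = √(2 × 41,900 × 180 / (30 × 0.46365)) ≈ 1,041.37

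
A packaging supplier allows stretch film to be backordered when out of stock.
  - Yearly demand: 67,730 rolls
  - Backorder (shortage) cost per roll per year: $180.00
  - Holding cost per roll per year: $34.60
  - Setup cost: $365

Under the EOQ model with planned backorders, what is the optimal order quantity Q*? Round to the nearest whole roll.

1,305 rolls

Basic EOQ = √(2·67,730·365/34.6) = 1,195.402
Backorder adjustment √((H+b)/b) = √((34.6+180)/180) = 1.0919
Q* = 1,195.402 × 1.0919 ≈ 1,305.25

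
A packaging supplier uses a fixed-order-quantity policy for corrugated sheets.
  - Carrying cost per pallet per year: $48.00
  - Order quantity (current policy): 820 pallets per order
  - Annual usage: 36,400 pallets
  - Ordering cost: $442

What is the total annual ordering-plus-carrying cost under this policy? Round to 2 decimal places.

Annual ordering cost = (D/Q)·S = (36,400/820) × 442 = $19,620.49
Annual holding cost  = (Q/2)·H = (820/2) × 48 = $19,680.00
Total = $19,620.49 + $19,680.00 = $39,300.49

$39,300.49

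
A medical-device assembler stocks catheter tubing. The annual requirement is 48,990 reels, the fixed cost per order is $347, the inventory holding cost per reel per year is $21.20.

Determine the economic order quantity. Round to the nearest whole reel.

1,266 reels

EOQ = √(2DS/H) = √(2 × 48,990 × 347 / 21.2)
    = √(1,603,729.25) ≈ 1,266.38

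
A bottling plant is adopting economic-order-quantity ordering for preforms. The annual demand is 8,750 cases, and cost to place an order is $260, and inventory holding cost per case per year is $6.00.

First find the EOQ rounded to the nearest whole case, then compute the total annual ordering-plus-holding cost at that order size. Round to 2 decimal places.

$5,224.94

Q* = √(2·D·S / H) = √(2·8,750·260 / 6) = √758,333.3 ≈ 870.82 → Q = 871 cases
Ordering: D/Q × S = 8,750/871 × $260 = $2,611.94
Holding:  Q/2 × H = 871/2 × $6 = $2,613.00
Total = $2,611.94 + $2,613.00 = $5,224.94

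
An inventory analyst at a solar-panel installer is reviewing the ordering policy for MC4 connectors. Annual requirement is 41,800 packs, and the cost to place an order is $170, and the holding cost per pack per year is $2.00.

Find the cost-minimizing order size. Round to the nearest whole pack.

2,666 packs

2DS/H = 2·41,800·170/2 = 7,106,000.00
EOQ = √7,106,000.00 ≈ 2,665.71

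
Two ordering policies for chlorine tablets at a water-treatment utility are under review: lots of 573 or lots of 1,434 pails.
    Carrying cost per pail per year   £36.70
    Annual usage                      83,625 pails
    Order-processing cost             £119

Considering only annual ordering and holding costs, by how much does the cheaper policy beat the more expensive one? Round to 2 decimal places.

£5,371.80

Annual cost at Q: ordering D·S/Q plus holding Q·H/2.
TC(573) = (83,625/573)×119 + (573/2)×36.7 = £27,881.70
TC(1,434) = (83,625/1,434)×119 + (1,434/2)×36.7 = £33,253.49
Lots of 573 are cheaper by £5,371.80.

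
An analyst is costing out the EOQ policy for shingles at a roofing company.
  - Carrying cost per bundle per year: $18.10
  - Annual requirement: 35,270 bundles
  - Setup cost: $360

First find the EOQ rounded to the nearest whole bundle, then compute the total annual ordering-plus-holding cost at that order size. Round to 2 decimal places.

Optimal lot size Q* = (2 × 35,270 × $360 / $18.1)^½ ≈ 1,184.49 → Q = 1,184 bundles
Ordering: D/Q × S = 35,270/1,184 × $360 = $10,723.99
Holding:  Q/2 × H = 1,184/2 × $18.1 = $10,715.20
Total = $10,723.99 + $10,715.20 = $21,439.19

$21,439.19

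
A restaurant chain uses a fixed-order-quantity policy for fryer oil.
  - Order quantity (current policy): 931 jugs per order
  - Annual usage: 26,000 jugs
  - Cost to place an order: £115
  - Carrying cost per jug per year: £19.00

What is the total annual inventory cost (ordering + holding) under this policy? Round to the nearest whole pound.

Annual ordering cost = (D/Q)·S = (26,000/931) × 115 = £3,211.60
Annual holding cost  = (Q/2)·H = (931/2) × 19 = £8,844.50
Total = £3,211.60 + £8,844.50 = £12,056.10

£12,056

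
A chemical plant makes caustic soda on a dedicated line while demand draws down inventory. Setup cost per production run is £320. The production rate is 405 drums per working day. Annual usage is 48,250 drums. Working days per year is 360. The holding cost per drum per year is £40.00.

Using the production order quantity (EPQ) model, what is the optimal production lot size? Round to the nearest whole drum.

d = 48,250/360 = 134.0278 drums/day;  effective holding cost H(1 − d/p) = 40·(1 − 134.0278/405) = 26.76269
Q* = √(2DS / H_eff) = √(2·48,250·320 / 26.76269) ≈ 1,074.17

1,074 drums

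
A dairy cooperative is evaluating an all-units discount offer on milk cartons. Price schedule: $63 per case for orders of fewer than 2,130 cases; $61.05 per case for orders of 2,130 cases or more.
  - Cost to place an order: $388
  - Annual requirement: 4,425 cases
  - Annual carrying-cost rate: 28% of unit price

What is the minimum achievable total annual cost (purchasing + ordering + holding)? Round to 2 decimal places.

$286,557.82

H₁ = 28%×$63 = $17.6400;  H₂ = 28%×$61.05 = $17.0940
EOQ₁ = √(2×4,425×388/17.6400) = 441.20  (< 2,130, feasible at tier 1)
EOQ₂ = √(2×4,425×388/17.0940) = 448.19  (< 2,130 → use Q = 2,130 at tier-2 price)
TC(tier 1 (EOQ₁), Q≈441.2) = $286,557.82
TC(tier 2, Q≈2,130.0) = $289,157.42
Minimum at tier 1 (EOQ₁): $286,557.82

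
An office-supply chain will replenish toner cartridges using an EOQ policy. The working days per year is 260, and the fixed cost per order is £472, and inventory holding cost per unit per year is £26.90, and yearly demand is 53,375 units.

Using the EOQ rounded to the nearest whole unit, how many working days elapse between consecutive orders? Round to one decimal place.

6.7 days

Q* = √(2·D·S / H) = √(2·53,375·472 / 26.9) = √1,873,085.5 ≈ 1,368.61 → Q = 1,369 units
Cycle time = (working days × Q)/D = (260 × 1,369) / 53,375 = 6.669 days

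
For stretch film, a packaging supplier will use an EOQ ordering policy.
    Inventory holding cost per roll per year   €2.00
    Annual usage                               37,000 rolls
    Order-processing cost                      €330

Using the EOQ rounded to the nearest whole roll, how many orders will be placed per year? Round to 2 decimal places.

Q* = √(2·D·S / H) = √(2·37,000·330 / 2) = √12,210,000.0 ≈ 3,494.28 → Q = 3,494
Orders per year = D/Q = 37,000 / 3,494 = 10.590

10.59 orders per year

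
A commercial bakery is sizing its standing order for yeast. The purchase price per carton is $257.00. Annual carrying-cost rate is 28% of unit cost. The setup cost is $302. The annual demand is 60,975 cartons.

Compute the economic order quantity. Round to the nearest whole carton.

Holding cost per carton per year: H = 28% × $257 = $71.9600
Optimal lot size Q* = (2 × 60,975 × $302 / $71.96)^½ ≈ 715.40

715 cartons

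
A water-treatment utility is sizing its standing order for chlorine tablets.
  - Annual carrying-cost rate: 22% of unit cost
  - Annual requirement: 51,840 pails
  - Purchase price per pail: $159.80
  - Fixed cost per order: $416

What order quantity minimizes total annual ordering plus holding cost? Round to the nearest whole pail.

1,108 pails

Carrying cost H = $159.8 × 22% = $35.1560/pail/yr
EOQ = √(2DS/H) = √(2 × 51,840 × 416 / 35.156)
    = √(1,226,842.64) ≈ 1,107.63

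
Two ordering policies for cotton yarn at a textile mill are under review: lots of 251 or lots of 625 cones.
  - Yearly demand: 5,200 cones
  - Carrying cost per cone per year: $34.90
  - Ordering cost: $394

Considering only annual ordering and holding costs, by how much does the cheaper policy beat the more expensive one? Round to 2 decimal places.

$1,641.83

TC(Q) = (D/Q)S + (Q/2)H
TC(251) = (5,200/251)×394 + (251/2)×34.9 = $12,542.50
TC(625) = (5,200/625)×394 + (625/2)×34.9 = $14,184.33
Cheaper: Q = 251.  Difference = $1,641.83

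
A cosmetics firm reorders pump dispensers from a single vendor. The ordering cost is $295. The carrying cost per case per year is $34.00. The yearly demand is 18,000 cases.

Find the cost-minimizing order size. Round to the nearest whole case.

EOQ = √(2DS/H) = √(2 × 18,000 × 295 / 34)
    = √(312,352.94) ≈ 558.89

559 cases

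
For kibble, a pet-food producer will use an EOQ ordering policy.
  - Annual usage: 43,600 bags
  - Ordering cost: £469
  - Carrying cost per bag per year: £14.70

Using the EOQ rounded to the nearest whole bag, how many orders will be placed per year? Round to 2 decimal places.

Optimal lot size Q* = (2 × 43,600 × £469 / £14.7)^½ ≈ 1,667.96 → Q = 1,668
N = D/Q = 43,600/1,668 ≈ 26.139 orders/yr

26.14 orders per year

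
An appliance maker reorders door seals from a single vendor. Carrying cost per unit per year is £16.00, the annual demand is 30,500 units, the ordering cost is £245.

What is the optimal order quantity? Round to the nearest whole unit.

2DS/H = 2·30,500·245/16 = 934,062.50
EOQ = √934,062.50 ≈ 966.47

966 units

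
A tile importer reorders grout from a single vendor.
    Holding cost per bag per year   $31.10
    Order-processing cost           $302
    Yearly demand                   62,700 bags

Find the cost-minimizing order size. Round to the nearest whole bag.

1,103 bags

Optimal lot size Q* = (2 × 62,700 × $302 / $31.1)^½ ≈ 1,103.50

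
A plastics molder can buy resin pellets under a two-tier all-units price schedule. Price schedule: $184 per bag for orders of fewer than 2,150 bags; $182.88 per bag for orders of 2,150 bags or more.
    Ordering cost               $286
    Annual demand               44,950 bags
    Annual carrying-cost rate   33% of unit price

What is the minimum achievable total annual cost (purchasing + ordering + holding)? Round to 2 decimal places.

$8,291,312.08

H₁ = 33%×$184 = $60.7200;  H₂ = 33%×$182.88 = $60.3504
EOQ₁ = √(2×44,950×286/60.7200) = 650.72  (< 2,150, feasible at tier 1)
EOQ₂ = √(2×44,950×286/60.3504) = 652.71  (< 2,150 → use Q = 2,150 at tier-2 price)
TC(tier 1 (EOQ₁), Q≈650.7) = $8,310,311.98
TC(tier 2, Q≈2,150.0) = $8,291,312.08
Minimum at tier 2: $8,291,312.08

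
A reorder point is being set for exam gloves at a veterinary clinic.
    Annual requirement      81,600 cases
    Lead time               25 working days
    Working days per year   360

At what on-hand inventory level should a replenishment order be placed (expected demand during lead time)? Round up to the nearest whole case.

5,667 cases

Daily demand d = 81,600 / 360 = 226.667 cases/day
Demand during lead time = 226.667 × 25 = 5,666.67
Reorder point = 5,666.67 → round up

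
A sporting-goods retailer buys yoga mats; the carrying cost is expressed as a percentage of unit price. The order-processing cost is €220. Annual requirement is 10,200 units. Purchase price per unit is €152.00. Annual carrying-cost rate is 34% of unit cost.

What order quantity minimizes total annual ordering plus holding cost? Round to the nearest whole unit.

295 units

H = i·C = 0.34 × €152 = €51.6800 per unit-year
2DS/H = 2·10,200·220/51.68 = 86,842.11
EOQ = √86,842.11 ≈ 294.69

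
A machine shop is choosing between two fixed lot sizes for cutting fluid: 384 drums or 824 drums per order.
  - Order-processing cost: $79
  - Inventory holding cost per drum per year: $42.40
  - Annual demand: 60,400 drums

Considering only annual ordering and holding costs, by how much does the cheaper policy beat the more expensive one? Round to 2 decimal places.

For each Q, cost = (D/Q)·S + (Q/2)·H.
TC(384) = (60,400/384)×79 + (384/2)×42.4 = $20,566.84
TC(824) = (60,400/824)×79 + (824/2)×42.4 = $23,259.58
Lots of 384 are cheaper by $2,692.74.

$2,692.74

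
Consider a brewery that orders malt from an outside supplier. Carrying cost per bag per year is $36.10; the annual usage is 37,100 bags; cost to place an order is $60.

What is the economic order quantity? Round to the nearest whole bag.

2DS/H = 2·37,100·60/36.1 = 123,324.10
EOQ = √123,324.10 ≈ 351.18

351 bags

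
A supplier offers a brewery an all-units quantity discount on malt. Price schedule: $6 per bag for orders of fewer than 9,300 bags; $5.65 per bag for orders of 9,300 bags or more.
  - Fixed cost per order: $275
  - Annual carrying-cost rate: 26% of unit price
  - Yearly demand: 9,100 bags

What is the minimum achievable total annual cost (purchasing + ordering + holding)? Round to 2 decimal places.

H₁ = 26%×$6 = $1.5600;  H₂ = 26%×$5.65 = $1.4690
EOQ₁ = √(2×9,100×275/1.5600) = 1,791.18  (< 9,300, feasible at tier 1)
EOQ₂ = √(2×9,100×275/1.4690) = 1,845.83  (< 9,300 → use Q = 9,300 at tier-2 price)
TC(tier 1 (EOQ₁), Q≈1,791.2) = $57,394.24
TC(tier 2, Q≈9,300.0) = $58,514.94
Minimum at tier 1 (EOQ₁): $57,394.24

$57,394.24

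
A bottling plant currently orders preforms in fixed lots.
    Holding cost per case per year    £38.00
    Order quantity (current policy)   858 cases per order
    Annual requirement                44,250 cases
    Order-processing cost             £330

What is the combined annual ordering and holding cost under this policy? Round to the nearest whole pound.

Orders/yr = 44,250/858 = 51.573; ordering cost = 51.573 × £330 = £17,019.23
Average inventory = 858/2 = 429; holding cost = 429 × £38 = £16,302.00
Total = £17,019.23 + £16,302.00 = £33,321.23

£33,321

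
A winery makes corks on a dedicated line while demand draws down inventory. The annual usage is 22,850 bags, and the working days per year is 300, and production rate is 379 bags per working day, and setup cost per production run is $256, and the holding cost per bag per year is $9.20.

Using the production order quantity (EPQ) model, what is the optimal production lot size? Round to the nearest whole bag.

d = 22,850/300 = 76.1667 bags/day;  effective holding cost H(1 − d/p) = 9.2·(1 − 76.1667/379) = 7.35110
Q* = √(2DS / H_eff) = √(2·22,850·256 / 7.35110) ≈ 1,261.54

1,262 bags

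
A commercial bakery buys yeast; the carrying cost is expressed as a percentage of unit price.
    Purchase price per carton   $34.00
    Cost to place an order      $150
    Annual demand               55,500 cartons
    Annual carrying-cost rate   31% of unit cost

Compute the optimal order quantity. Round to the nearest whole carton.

Carrying cost H = $34 × 31% = $10.5400/carton/yr
2DS/H = 2·55,500·150/10.54 = 1,579,696.39
EOQ = √1,579,696.39 ≈ 1,256.86

1,257 cartons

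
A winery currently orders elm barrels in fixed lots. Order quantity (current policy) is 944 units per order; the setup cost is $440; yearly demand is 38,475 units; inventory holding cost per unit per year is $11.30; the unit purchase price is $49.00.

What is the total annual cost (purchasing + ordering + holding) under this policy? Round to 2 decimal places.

Annual ordering cost = (D/Q)·S = (38,475/944) × 440 = $17,933.26
Annual holding cost  = (Q/2)·H = (944/2) × 11.3 = $5,333.60
Purchase cost = D·C = 38,475 × 49 = $1,885,275.00
Total = $17,933.26 + $5,333.60 + $1,885,275.00 = $1,908,541.86

$1,908,541.86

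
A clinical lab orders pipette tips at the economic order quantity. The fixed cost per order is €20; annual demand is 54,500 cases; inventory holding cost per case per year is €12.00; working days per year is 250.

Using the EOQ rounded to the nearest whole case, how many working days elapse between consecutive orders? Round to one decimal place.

EOQ = √(2DS/H) = √(2 × 54,500 × 20 / 12)
    = √(181,666.67) ≈ 426.22 → Q = 426 cases
Days between orders = 250 / (D/Q) = 250 / 127.934 ≈ 1.954

2.0 days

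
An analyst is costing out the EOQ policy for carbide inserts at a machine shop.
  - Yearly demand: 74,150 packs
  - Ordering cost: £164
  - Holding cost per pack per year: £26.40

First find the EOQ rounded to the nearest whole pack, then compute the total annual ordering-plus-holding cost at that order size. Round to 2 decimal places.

£25,339.29

Q* = √(2·D·S / H) = √(2·74,150·164 / 26.4) = √921,257.6 ≈ 959.82 → Q = 960 packs
Annual ordering cost = (D/Q)·S = (74,150/960) × 164 = £12,667.29
Annual holding cost  = (Q/2)·H = (960/2) × 26.4 = £12,672.00
Total = £12,667.29 + £12,672.00 = £25,339.29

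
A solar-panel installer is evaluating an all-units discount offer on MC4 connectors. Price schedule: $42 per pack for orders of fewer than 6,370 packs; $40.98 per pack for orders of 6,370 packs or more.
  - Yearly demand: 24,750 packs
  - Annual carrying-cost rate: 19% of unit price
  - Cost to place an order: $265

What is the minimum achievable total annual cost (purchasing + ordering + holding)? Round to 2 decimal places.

H₁ = 19%×$42 = $7.9800;  H₂ = 19%×$40.98 = $7.7862
EOQ₁ = √(2×24,750×265/7.9800) = 1,282.11  (< 6,370, feasible at tier 1)
EOQ₂ = √(2×24,750×265/7.7862) = 1,297.96  (< 6,370 → use Q = 6,370 at tier-2 price)
TC(tier 1 (EOQ₁), Q≈1,282.1) = $1,049,731.21
TC(tier 2, Q≈6,370.0) = $1,040,083.68
Minimum at tier 2: $1,040,083.68

$1,040,083.68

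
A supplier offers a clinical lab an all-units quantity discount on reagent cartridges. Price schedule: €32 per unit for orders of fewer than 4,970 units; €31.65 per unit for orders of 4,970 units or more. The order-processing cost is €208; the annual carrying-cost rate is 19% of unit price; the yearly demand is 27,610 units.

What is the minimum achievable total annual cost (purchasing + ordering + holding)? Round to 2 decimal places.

€889,955.56

H₁ = 19%×€32 = €6.0800;  H₂ = 19%×€31.65 = €6.0135
EOQ₁ = √(2×27,610×208/6.0800) = 1,374.45  (< 4,970, feasible at tier 1)
EOQ₂ = √(2×27,610×208/6.0135) = 1,382.03  (< 4,970 → use Q = 4,970 at tier-2 price)
TC(tier 1 (EOQ₁), Q≈1,374.4) = €891,876.64
TC(tier 2, Q≈4,970.0) = €889,955.56
Minimum at tier 2: €889,955.56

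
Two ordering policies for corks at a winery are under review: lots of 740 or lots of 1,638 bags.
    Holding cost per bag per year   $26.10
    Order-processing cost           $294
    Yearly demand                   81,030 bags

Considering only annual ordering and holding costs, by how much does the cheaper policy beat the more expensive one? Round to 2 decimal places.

TC(Q) = (D/Q)S + (Q/2)H
TC(740) = (81,030/740)×294 + (740/2)×26.1 = $41,850.00
TC(1,638) = (81,030/1,638)×294 + (1,638/2)×26.1 = $35,919.75
Lots of 1,638 are cheaper by $5,930.25.

$5,930.25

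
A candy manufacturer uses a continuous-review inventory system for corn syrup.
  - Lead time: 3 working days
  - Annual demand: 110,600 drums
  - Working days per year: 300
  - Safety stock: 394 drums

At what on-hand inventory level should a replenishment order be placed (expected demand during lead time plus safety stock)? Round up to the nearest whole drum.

Daily demand d = 110,600 / 300 = 368.667 drums/day
Demand during lead time = 368.667 × 3 = 1,106.00
Reorder point = 1,106.00 + 394 = 1,500.00 → round up

1,500 drums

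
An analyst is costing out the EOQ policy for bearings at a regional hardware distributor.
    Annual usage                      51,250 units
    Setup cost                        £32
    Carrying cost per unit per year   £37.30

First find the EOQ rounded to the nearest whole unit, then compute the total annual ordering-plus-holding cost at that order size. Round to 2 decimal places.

Optimal lot size Q* = (2 × 51,250 × £32 / £37.3)^½ ≈ 296.54 → Q = 297 units
Annual ordering cost = (D/Q)·S = (51,250/297) × 32 = £5,521.89
Annual holding cost  = (Q/2)·H = (297/2) × 37.3 = £5,539.05
Total = £5,521.89 + £5,539.05 = £11,060.94

£11,060.94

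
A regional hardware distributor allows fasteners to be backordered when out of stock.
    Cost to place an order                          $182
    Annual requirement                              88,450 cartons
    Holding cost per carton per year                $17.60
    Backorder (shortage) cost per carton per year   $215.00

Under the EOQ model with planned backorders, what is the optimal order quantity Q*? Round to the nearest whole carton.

Q* = √(2DS/H) · √((H + b)/b)
   = √(2 × 88,450 × 182 / 17.6) · √((17.6 + 215) / 215)
   = 1,352.519 × 1.0401 ≈ 1,406.79

1,407 cartons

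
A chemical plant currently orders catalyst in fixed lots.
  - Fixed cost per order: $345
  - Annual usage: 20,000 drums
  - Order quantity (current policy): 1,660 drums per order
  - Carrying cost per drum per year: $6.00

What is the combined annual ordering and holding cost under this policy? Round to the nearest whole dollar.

Annual ordering cost = (D/Q)·S = (20,000/1,660) × 345 = $4,156.63
Annual holding cost  = (Q/2)·H = (1,660/2) × 6 = $4,980.00
Total = $4,156.63 + $4,980.00 = $9,136.63

$9,137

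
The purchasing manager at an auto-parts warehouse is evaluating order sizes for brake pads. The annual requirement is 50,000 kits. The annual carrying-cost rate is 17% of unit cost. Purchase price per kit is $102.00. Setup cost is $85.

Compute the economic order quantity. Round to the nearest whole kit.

700 kits

Carrying cost H = $102 × 17% = $17.3400/kit/yr
Optimal lot size Q* = (2 × 50,000 × $85 / $17.34)^½ ≈ 700.14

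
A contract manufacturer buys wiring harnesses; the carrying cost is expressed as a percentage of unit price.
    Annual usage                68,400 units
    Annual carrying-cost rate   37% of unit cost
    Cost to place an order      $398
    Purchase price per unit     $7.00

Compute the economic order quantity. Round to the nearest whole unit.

H = i·C = 0.37 × $7 = $2.5900 per unit-year
EOQ = √(2DS/H) = √(2 × 68,400 × 398 / 2.59)
    = √(21,021,776.06) ≈ 4,584.95

4,585 units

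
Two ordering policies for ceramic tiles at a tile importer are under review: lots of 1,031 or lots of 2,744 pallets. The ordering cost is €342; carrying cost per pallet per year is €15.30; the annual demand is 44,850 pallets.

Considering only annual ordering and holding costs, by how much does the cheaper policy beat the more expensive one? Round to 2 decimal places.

€3,816.86

TC(Q) = (D/Q)S + (Q/2)H
TC(1,031) = (44,850/1,031)×342 + (1,031/2)×15.3 = €22,764.65
TC(2,744) = (44,850/2,744)×342 + (2,744/2)×15.3 = €26,581.51
Lots of 1,031 are cheaper by €3,816.86.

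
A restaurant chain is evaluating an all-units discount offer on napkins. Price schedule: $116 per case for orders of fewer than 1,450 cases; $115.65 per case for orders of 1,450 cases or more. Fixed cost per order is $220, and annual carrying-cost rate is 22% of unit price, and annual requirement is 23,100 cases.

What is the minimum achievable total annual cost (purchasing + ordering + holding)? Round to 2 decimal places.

H₁ = 22%×$116 = $25.5200;  H₂ = 22%×$115.65 = $25.4430
EOQ₁ = √(2×23,100×220/25.5200) = 631.09  (< 1,450, feasible at tier 1)
EOQ₂ = √(2×23,100×220/25.4430) = 632.05  (< 1,450 → use Q = 1,450 at tier-2 price)
TC(tier 1 (EOQ₁), Q≈631.1) = $2,695,705.44
TC(tier 2, Q≈1,450.0) = $2,693,466.00
Minimum at tier 2: $2,693,466.00

$2,693,466.00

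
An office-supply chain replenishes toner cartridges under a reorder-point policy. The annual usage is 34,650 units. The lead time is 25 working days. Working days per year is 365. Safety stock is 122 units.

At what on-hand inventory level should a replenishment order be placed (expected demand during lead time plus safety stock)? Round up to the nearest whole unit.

2,496 units

Daily demand d = 34,650 / 365 = 94.932 units/day
Demand during lead time = 94.932 × 25 = 2,373.29
Reorder point = 2,373.29 + 122 = 2,495.29 → round up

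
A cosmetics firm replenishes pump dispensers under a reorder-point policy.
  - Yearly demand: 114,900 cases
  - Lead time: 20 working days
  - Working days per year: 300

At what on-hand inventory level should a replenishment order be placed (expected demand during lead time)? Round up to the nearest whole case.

7,660 cases

Daily demand d = 114,900 / 300 = 383.000 cases/day
Demand during lead time = 383.000 × 20 = 7,660.00
Reorder point = 7,660.00 → round up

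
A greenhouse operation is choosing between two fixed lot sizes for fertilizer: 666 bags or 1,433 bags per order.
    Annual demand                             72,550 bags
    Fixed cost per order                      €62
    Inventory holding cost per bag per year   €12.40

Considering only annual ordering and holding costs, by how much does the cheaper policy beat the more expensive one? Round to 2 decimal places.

€1,140.44

Annual cost at Q: ordering D·S/Q plus holding Q·H/2.
TC(666) = (72,550/666)×62 + (666/2)×12.4 = €10,883.10
TC(1,433) = (72,550/1,433)×62 + (1,433/2)×12.4 = €12,023.54
|ΔTC| = |€10,883.10 − €12,023.54| = €1,140.44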